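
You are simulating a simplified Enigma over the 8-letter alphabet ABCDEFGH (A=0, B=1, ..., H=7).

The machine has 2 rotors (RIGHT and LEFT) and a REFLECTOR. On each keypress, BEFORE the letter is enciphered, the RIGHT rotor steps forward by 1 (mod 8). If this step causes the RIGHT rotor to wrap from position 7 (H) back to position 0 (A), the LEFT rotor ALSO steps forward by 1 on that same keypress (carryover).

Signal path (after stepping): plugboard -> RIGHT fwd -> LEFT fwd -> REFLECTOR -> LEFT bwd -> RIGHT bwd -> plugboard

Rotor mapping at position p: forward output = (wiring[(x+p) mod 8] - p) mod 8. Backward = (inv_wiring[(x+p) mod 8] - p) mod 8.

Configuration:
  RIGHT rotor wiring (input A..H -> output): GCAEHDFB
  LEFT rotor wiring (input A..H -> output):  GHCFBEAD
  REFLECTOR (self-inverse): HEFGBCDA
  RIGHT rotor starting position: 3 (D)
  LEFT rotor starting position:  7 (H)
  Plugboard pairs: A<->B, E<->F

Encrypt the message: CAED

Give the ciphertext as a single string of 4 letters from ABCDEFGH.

Char 1 ('C'): step: R->4, L=7; C->plug->C->R->B->L->H->refl->A->L'->C->R'->E->plug->F
Char 2 ('A'): step: R->5, L=7; A->plug->B->R->A->L->E->refl->B->L'->H->R'->G->plug->G
Char 3 ('E'): step: R->6, L=7; E->plug->F->R->G->L->F->refl->C->L'->F->R'->H->plug->H
Char 4 ('D'): step: R->7, L=7; D->plug->D->R->B->L->H->refl->A->L'->C->R'->A->plug->B

Answer: FGHB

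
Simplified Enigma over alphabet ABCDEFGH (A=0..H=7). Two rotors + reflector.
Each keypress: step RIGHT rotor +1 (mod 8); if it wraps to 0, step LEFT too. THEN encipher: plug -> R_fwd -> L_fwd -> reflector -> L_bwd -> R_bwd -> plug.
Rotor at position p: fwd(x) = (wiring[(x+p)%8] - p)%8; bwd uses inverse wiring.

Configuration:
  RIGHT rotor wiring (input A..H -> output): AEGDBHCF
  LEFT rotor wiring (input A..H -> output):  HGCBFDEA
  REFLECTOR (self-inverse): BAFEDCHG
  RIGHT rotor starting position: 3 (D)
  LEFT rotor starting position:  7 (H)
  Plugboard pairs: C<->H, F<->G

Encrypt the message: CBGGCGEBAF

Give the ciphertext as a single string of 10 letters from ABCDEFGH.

Char 1 ('C'): step: R->4, L=7; C->plug->H->R->H->L->F->refl->C->L'->E->R'->E->plug->E
Char 2 ('B'): step: R->5, L=7; B->plug->B->R->F->L->G->refl->H->L'->C->R'->A->plug->A
Char 3 ('G'): step: R->6, L=7; G->plug->F->R->F->L->G->refl->H->L'->C->R'->C->plug->H
Char 4 ('G'): step: R->7, L=7; G->plug->F->R->C->L->H->refl->G->L'->F->R'->C->plug->H
Char 5 ('C'): step: R->0, L->0 (L advanced); C->plug->H->R->F->L->D->refl->E->L'->G->R'->C->plug->H
Char 6 ('G'): step: R->1, L=0; G->plug->F->R->B->L->G->refl->H->L'->A->R'->D->plug->D
Char 7 ('E'): step: R->2, L=0; E->plug->E->R->A->L->H->refl->G->L'->B->R'->B->plug->B
Char 8 ('B'): step: R->3, L=0; B->plug->B->R->G->L->E->refl->D->L'->F->R'->F->plug->G
Char 9 ('A'): step: R->4, L=0; A->plug->A->R->F->L->D->refl->E->L'->G->R'->C->plug->H
Char 10 ('F'): step: R->5, L=0; F->plug->G->R->G->L->E->refl->D->L'->F->R'->B->plug->B

Answer: EAHHHDBGHB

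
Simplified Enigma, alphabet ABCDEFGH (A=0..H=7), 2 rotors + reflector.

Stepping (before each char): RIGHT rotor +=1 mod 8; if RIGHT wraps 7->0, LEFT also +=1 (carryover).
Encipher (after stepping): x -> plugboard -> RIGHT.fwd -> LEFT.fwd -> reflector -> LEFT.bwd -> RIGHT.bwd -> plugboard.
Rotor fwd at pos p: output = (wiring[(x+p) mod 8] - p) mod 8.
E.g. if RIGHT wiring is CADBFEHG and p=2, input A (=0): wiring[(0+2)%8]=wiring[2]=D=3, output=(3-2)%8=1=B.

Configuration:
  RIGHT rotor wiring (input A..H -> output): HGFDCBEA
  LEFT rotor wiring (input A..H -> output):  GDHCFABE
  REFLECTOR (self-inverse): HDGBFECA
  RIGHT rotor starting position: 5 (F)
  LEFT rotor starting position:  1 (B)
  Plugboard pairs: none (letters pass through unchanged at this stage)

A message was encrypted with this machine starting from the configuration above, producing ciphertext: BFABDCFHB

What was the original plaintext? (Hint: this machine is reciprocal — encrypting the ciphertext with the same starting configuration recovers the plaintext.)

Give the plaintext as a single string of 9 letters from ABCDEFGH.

Answer: ACEDEAHCE

Derivation:
Char 1 ('B'): step: R->6, L=1; B->plug->B->R->C->L->B->refl->D->L'->G->R'->A->plug->A
Char 2 ('F'): step: R->7, L=1; F->plug->F->R->D->L->E->refl->F->L'->H->R'->C->plug->C
Char 3 ('A'): step: R->0, L->2 (L advanced); A->plug->A->R->H->L->B->refl->D->L'->C->R'->E->plug->E
Char 4 ('B'): step: R->1, L=2; B->plug->B->R->E->L->H->refl->A->L'->B->R'->D->plug->D
Char 5 ('D'): step: R->2, L=2; D->plug->D->R->H->L->B->refl->D->L'->C->R'->E->plug->E
Char 6 ('C'): step: R->3, L=2; C->plug->C->R->G->L->E->refl->F->L'->A->R'->A->plug->A
Char 7 ('F'): step: R->4, L=2; F->plug->F->R->C->L->D->refl->B->L'->H->R'->H->plug->H
Char 8 ('H'): step: R->5, L=2; H->plug->H->R->F->L->C->refl->G->L'->D->R'->C->plug->C
Char 9 ('B'): step: R->6, L=2; B->plug->B->R->C->L->D->refl->B->L'->H->R'->E->plug->E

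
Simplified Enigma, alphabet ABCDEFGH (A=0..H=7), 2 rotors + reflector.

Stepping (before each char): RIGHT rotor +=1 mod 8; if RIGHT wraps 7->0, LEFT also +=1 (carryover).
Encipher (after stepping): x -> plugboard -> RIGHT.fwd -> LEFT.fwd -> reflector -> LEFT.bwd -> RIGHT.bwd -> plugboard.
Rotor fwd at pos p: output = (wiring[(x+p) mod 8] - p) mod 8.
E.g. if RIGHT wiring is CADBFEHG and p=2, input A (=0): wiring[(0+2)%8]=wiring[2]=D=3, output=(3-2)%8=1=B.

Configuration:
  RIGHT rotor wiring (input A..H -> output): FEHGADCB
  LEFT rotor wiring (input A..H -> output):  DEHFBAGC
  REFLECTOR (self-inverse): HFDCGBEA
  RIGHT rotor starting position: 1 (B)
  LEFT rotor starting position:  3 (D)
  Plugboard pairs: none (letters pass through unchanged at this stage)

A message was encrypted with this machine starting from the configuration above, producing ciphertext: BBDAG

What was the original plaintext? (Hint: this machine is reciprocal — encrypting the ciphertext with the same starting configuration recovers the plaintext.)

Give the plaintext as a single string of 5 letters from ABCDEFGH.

Answer: AHAFD

Derivation:
Char 1 ('B'): step: R->2, L=3; B->plug->B->R->E->L->H->refl->A->L'->F->R'->A->plug->A
Char 2 ('B'): step: R->3, L=3; B->plug->B->R->F->L->A->refl->H->L'->E->R'->H->plug->H
Char 3 ('D'): step: R->4, L=3; D->plug->D->R->F->L->A->refl->H->L'->E->R'->A->plug->A
Char 4 ('A'): step: R->5, L=3; A->plug->A->R->G->L->B->refl->F->L'->C->R'->F->plug->F
Char 5 ('G'): step: R->6, L=3; G->plug->G->R->C->L->F->refl->B->L'->G->R'->D->plug->D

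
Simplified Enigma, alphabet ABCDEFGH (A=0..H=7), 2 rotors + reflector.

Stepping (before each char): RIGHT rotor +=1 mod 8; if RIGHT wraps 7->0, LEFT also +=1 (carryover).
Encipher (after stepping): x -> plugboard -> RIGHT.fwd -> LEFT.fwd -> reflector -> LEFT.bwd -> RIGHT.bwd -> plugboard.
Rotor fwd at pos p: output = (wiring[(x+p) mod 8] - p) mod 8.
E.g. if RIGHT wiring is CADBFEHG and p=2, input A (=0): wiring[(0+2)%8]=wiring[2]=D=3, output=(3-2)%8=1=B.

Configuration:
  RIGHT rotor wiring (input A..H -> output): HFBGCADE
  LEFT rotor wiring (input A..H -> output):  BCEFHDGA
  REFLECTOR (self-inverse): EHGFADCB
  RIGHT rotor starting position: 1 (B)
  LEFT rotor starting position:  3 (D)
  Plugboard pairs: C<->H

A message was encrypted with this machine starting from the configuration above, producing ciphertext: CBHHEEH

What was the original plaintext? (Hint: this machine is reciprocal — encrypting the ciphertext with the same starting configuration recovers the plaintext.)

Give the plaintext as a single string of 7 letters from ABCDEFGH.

Char 1 ('C'): step: R->2, L=3; C->plug->H->R->D->L->D->refl->F->L'->E->R'->B->plug->B
Char 2 ('B'): step: R->3, L=3; B->plug->B->R->H->L->B->refl->H->L'->G->R'->H->plug->C
Char 3 ('H'): step: R->4, L=3; H->plug->C->R->H->L->B->refl->H->L'->G->R'->A->plug->A
Char 4 ('H'): step: R->5, L=3; H->plug->C->R->H->L->B->refl->H->L'->G->R'->B->plug->B
Char 5 ('E'): step: R->6, L=3; E->plug->E->R->D->L->D->refl->F->L'->E->R'->G->plug->G
Char 6 ('E'): step: R->7, L=3; E->plug->E->R->H->L->B->refl->H->L'->G->R'->C->plug->H
Char 7 ('H'): step: R->0, L->4 (L advanced); H->plug->C->R->B->L->H->refl->B->L'->H->R'->A->plug->A

Answer: BCABGHA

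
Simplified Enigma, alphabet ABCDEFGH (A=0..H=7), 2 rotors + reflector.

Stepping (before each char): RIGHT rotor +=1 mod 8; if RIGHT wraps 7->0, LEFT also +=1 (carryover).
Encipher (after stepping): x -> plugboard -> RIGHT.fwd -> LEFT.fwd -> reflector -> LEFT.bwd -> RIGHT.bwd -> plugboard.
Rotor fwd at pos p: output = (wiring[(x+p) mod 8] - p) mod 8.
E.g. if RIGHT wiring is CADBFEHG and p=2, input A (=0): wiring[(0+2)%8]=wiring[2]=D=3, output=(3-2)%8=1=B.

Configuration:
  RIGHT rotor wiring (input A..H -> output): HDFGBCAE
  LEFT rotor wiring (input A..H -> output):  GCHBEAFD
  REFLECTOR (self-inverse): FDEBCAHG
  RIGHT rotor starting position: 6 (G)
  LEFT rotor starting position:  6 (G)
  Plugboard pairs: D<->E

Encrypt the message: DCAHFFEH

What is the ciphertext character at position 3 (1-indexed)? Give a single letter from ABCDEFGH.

Char 1 ('D'): step: R->7, L=6; D->plug->E->R->H->L->C->refl->E->L'->D->R'->G->plug->G
Char 2 ('C'): step: R->0, L->7 (L advanced); C->plug->C->R->F->L->F->refl->A->L'->D->R'->B->plug->B
Char 3 ('A'): step: R->1, L=7; A->plug->A->R->C->L->D->refl->B->L'->G->R'->H->plug->H

H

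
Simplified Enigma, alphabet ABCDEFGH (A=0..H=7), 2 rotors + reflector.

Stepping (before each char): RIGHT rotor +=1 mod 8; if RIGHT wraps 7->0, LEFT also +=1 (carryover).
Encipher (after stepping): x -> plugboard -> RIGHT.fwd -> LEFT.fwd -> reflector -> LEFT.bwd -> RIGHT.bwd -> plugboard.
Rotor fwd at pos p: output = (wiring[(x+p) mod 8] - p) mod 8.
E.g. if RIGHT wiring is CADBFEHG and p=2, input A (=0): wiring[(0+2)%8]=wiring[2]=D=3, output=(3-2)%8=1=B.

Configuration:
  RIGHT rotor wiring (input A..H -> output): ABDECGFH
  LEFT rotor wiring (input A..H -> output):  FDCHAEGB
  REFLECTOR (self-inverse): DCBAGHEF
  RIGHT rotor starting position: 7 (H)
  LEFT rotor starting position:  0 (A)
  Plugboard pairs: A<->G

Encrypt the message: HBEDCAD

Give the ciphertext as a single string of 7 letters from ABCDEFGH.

Answer: EHFBHCE

Derivation:
Char 1 ('H'): step: R->0, L->1 (L advanced); H->plug->H->R->H->L->E->refl->G->L'->C->R'->E->plug->E
Char 2 ('B'): step: R->1, L=1; B->plug->B->R->C->L->G->refl->E->L'->H->R'->H->plug->H
Char 3 ('E'): step: R->2, L=1; E->plug->E->R->D->L->H->refl->F->L'->F->R'->F->plug->F
Char 4 ('D'): step: R->3, L=1; D->plug->D->R->C->L->G->refl->E->L'->H->R'->B->plug->B
Char 5 ('C'): step: R->4, L=1; C->plug->C->R->B->L->B->refl->C->L'->A->R'->H->plug->H
Char 6 ('A'): step: R->5, L=1; A->plug->G->R->H->L->E->refl->G->L'->C->R'->C->plug->C
Char 7 ('D'): step: R->6, L=1; D->plug->D->R->D->L->H->refl->F->L'->F->R'->E->plug->E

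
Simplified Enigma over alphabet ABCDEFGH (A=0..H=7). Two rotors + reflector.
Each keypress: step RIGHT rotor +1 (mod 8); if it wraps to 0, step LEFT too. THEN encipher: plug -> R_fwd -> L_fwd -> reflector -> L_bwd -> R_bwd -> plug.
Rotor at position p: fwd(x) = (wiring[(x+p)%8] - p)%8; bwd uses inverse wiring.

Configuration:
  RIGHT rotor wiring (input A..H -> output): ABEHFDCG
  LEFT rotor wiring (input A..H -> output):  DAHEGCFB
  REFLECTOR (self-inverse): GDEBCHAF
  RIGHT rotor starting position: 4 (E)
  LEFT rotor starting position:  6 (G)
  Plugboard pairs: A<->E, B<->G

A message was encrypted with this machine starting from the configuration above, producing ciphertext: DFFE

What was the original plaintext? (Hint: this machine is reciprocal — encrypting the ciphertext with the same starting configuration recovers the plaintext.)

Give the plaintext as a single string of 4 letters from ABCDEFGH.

Answer: FEDG

Derivation:
Char 1 ('D'): step: R->5, L=6; D->plug->D->R->D->L->C->refl->E->L'->H->R'->F->plug->F
Char 2 ('F'): step: R->6, L=6; F->plug->F->R->B->L->D->refl->B->L'->E->R'->A->plug->E
Char 3 ('F'): step: R->7, L=6; F->plug->F->R->G->L->A->refl->G->L'->F->R'->D->plug->D
Char 4 ('E'): step: R->0, L->7 (L advanced); E->plug->A->R->A->L->C->refl->E->L'->B->R'->B->plug->G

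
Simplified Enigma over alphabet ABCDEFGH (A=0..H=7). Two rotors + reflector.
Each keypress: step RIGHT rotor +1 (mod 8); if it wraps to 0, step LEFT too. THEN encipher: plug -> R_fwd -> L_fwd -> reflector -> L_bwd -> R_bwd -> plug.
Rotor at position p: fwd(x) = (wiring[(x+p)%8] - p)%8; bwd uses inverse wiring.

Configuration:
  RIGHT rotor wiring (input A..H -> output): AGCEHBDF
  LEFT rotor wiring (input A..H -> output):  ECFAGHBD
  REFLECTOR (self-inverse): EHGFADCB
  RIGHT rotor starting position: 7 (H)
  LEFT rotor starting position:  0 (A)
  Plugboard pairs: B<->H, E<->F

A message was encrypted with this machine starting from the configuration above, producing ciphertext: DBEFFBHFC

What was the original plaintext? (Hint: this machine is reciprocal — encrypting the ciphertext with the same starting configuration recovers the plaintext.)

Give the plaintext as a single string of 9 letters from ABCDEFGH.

Char 1 ('D'): step: R->0, L->1 (L advanced); D->plug->D->R->E->L->G->refl->C->L'->G->R'->B->plug->H
Char 2 ('B'): step: R->1, L=1; B->plug->H->R->H->L->D->refl->F->L'->D->R'->C->plug->C
Char 3 ('E'): step: R->2, L=1; E->plug->F->R->D->L->F->refl->D->L'->H->R'->D->plug->D
Char 4 ('F'): step: R->3, L=1; F->plug->E->R->C->L->H->refl->B->L'->A->R'->D->plug->D
Char 5 ('F'): step: R->4, L=1; F->plug->E->R->E->L->G->refl->C->L'->G->R'->G->plug->G
Char 6 ('B'): step: R->5, L=1; B->plug->H->R->C->L->H->refl->B->L'->A->R'->C->plug->C
Char 7 ('H'): step: R->6, L=1; H->plug->B->R->H->L->D->refl->F->L'->D->R'->H->plug->B
Char 8 ('F'): step: R->7, L=1; F->plug->E->R->F->L->A->refl->E->L'->B->R'->B->plug->H
Char 9 ('C'): step: R->0, L->2 (L advanced); C->plug->C->R->C->L->E->refl->A->L'->H->R'->E->plug->F

Answer: HCDDGCBHF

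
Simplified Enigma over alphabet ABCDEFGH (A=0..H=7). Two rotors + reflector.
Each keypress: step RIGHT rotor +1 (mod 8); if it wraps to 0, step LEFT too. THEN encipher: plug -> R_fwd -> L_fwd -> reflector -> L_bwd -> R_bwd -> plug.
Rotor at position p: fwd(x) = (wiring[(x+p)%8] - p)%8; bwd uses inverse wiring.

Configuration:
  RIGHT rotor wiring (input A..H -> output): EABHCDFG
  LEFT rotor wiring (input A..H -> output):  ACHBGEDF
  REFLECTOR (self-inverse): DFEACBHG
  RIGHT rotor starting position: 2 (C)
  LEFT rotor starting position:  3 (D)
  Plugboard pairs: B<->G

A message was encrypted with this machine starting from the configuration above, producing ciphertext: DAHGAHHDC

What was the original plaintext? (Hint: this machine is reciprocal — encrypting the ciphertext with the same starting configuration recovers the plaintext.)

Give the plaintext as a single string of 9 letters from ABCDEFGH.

Answer: BEBCBCAHA

Derivation:
Char 1 ('D'): step: R->3, L=3; D->plug->D->R->C->L->B->refl->F->L'->F->R'->G->plug->B
Char 2 ('A'): step: R->4, L=3; A->plug->A->R->G->L->H->refl->G->L'->A->R'->E->plug->E
Char 3 ('H'): step: R->5, L=3; H->plug->H->R->F->L->F->refl->B->L'->C->R'->G->plug->B
Char 4 ('G'): step: R->6, L=3; G->plug->B->R->A->L->G->refl->H->L'->G->R'->C->plug->C
Char 5 ('A'): step: R->7, L=3; A->plug->A->R->H->L->E->refl->C->L'->E->R'->G->plug->B
Char 6 ('H'): step: R->0, L->4 (L advanced); H->plug->H->R->G->L->D->refl->A->L'->B->R'->C->plug->C
Char 7 ('H'): step: R->1, L=4; H->plug->H->R->D->L->B->refl->F->L'->H->R'->A->plug->A
Char 8 ('D'): step: R->2, L=4; D->plug->D->R->B->L->A->refl->D->L'->G->R'->H->plug->H
Char 9 ('C'): step: R->3, L=4; C->plug->C->R->A->L->C->refl->E->L'->E->R'->A->plug->A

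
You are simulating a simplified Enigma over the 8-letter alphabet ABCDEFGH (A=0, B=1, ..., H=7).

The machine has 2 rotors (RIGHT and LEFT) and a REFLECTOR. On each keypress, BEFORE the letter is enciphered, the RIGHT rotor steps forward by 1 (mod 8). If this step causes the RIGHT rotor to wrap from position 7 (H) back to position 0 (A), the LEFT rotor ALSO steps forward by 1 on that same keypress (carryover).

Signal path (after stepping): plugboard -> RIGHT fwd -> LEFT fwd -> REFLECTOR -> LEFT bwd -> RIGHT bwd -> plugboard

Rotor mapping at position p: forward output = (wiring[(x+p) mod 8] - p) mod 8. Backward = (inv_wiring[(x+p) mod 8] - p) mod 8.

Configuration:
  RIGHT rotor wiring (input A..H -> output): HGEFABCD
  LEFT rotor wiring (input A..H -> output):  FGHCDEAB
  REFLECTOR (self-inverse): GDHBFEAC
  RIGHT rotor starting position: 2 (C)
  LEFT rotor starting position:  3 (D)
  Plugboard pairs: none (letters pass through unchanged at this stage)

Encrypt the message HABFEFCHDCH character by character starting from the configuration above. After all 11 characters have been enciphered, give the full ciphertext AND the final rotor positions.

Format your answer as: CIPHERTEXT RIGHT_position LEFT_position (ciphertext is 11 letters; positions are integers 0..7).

Answer: FHGHGAHCHAD 5 4

Derivation:
Char 1 ('H'): step: R->3, L=3; H->plug->H->R->B->L->A->refl->G->L'->E->R'->F->plug->F
Char 2 ('A'): step: R->4, L=3; A->plug->A->R->E->L->G->refl->A->L'->B->R'->H->plug->H
Char 3 ('B'): step: R->5, L=3; B->plug->B->R->F->L->C->refl->H->L'->A->R'->G->plug->G
Char 4 ('F'): step: R->6, L=3; F->plug->F->R->H->L->E->refl->F->L'->D->R'->H->plug->H
Char 5 ('E'): step: R->7, L=3; E->plug->E->R->G->L->D->refl->B->L'->C->R'->G->plug->G
Char 6 ('F'): step: R->0, L->4 (L advanced); F->plug->F->R->B->L->A->refl->G->L'->H->R'->A->plug->A
Char 7 ('C'): step: R->1, L=4; C->plug->C->R->E->L->B->refl->D->L'->G->R'->H->plug->H
Char 8 ('H'): step: R->2, L=4; H->plug->H->R->E->L->B->refl->D->L'->G->R'->C->plug->C
Char 9 ('D'): step: R->3, L=4; D->plug->D->R->H->L->G->refl->A->L'->B->R'->H->plug->H
Char 10 ('C'): step: R->4, L=4; C->plug->C->R->G->L->D->refl->B->L'->E->R'->A->plug->A
Char 11 ('H'): step: R->5, L=4; H->plug->H->R->D->L->F->refl->E->L'->C->R'->D->plug->D
Final: ciphertext=FHGHGAHCHAD, RIGHT=5, LEFT=4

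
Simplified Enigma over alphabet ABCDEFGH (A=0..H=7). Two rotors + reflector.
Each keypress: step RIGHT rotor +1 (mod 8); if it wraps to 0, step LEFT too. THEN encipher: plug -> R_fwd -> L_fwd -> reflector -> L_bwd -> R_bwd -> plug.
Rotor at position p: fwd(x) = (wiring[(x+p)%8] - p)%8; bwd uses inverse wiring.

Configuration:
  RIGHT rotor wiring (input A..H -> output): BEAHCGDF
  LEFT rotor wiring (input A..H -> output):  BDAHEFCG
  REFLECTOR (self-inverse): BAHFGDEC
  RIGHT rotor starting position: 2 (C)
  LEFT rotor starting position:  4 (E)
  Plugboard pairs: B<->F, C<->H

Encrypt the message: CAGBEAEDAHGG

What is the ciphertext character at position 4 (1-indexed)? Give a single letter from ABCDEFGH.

Char 1 ('C'): step: R->3, L=4; C->plug->H->R->F->L->H->refl->C->L'->D->R'->C->plug->H
Char 2 ('A'): step: R->4, L=4; A->plug->A->R->G->L->E->refl->G->L'->C->R'->B->plug->F
Char 3 ('G'): step: R->5, L=4; G->plug->G->R->C->L->G->refl->E->L'->G->R'->B->plug->F
Char 4 ('B'): step: R->6, L=4; B->plug->F->R->B->L->B->refl->A->L'->A->R'->H->plug->C

C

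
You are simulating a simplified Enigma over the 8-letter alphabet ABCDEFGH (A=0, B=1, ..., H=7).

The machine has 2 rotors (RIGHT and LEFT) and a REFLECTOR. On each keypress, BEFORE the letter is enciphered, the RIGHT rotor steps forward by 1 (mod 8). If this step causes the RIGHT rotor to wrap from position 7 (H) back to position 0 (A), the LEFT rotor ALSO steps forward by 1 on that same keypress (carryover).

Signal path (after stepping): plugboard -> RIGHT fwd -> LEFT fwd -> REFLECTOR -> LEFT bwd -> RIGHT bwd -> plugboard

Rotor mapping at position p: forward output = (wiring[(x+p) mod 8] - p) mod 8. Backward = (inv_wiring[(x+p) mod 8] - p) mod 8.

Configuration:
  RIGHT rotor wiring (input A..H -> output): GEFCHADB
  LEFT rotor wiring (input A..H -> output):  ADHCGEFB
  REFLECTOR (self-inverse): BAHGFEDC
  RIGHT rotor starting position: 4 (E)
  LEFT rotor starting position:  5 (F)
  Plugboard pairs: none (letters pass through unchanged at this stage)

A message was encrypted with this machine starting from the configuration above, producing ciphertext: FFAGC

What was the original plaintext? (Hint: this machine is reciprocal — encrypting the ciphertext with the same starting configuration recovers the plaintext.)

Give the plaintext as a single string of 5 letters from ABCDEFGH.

Char 1 ('F'): step: R->5, L=5; F->plug->F->R->A->L->H->refl->C->L'->F->R'->G->plug->G
Char 2 ('F'): step: R->6, L=5; F->plug->F->R->E->L->G->refl->D->L'->D->R'->B->plug->B
Char 3 ('A'): step: R->7, L=5; A->plug->A->R->C->L->E->refl->F->L'->G->R'->D->plug->D
Char 4 ('G'): step: R->0, L->6 (L advanced); G->plug->G->R->D->L->F->refl->E->L'->F->R'->C->plug->C
Char 5 ('C'): step: R->1, L=6; C->plug->C->R->B->L->D->refl->G->L'->H->R'->E->plug->E

Answer: GBDCE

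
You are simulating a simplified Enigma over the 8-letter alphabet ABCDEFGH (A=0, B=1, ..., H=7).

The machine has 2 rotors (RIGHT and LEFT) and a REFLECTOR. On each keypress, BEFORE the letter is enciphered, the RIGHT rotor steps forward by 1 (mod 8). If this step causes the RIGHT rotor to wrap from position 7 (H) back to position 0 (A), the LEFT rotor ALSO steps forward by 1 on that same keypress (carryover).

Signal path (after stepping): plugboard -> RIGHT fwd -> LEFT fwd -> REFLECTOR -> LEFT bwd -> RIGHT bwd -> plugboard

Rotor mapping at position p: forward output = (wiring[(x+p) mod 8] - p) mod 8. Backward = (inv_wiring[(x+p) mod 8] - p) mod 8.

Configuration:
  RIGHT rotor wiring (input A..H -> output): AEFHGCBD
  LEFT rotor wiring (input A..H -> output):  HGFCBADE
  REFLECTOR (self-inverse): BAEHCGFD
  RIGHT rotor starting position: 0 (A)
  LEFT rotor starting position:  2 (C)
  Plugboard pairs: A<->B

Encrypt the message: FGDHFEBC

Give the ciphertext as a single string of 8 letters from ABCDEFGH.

Answer: GBAAGAAD

Derivation:
Char 1 ('F'): step: R->1, L=2; F->plug->F->R->A->L->D->refl->H->L'->C->R'->G->plug->G
Char 2 ('G'): step: R->2, L=2; G->plug->G->R->G->L->F->refl->G->L'->D->R'->A->plug->B
Char 3 ('D'): step: R->3, L=2; D->plug->D->R->G->L->F->refl->G->L'->D->R'->B->plug->A
Char 4 ('H'): step: R->4, L=2; H->plug->H->R->D->L->G->refl->F->L'->G->R'->B->plug->A
Char 5 ('F'): step: R->5, L=2; F->plug->F->R->A->L->D->refl->H->L'->C->R'->G->plug->G
Char 6 ('E'): step: R->6, L=2; E->plug->E->R->H->L->E->refl->C->L'->F->R'->B->plug->A
Char 7 ('B'): step: R->7, L=2; B->plug->A->R->E->L->B->refl->A->L'->B->R'->B->plug->A
Char 8 ('C'): step: R->0, L->3 (L advanced); C->plug->C->R->F->L->E->refl->C->L'->H->R'->D->plug->D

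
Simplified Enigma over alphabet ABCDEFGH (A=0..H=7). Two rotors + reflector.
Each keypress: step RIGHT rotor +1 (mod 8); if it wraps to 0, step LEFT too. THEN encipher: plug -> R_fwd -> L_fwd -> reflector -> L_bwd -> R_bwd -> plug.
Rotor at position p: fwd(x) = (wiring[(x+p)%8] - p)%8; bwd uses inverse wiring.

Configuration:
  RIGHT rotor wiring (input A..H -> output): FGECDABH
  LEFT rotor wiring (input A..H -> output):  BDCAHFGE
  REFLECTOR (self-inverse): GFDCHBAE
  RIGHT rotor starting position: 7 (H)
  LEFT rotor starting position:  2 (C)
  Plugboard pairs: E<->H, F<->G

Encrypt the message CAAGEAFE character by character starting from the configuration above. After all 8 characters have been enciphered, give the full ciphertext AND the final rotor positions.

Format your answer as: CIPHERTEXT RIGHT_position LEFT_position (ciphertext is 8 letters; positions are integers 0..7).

Char 1 ('C'): step: R->0, L->3 (L advanced); C->plug->C->R->E->L->B->refl->F->L'->A->R'->F->plug->G
Char 2 ('A'): step: R->1, L=3; A->plug->A->R->F->L->G->refl->A->L'->G->R'->G->plug->F
Char 3 ('A'): step: R->2, L=3; A->plug->A->R->C->L->C->refl->D->L'->D->R'->G->plug->F
Char 4 ('G'): step: R->3, L=3; G->plug->F->R->C->L->C->refl->D->L'->D->R'->G->plug->F
Char 5 ('E'): step: R->4, L=3; E->plug->H->R->G->L->A->refl->G->L'->F->R'->C->plug->C
Char 6 ('A'): step: R->5, L=3; A->plug->A->R->D->L->D->refl->C->L'->C->R'->C->plug->C
Char 7 ('F'): step: R->6, L=3; F->plug->G->R->F->L->G->refl->A->L'->G->R'->E->plug->H
Char 8 ('E'): step: R->7, L=3; E->plug->H->R->C->L->C->refl->D->L'->D->R'->E->plug->H
Final: ciphertext=GFFFCCHH, RIGHT=7, LEFT=3

Answer: GFFFCCHH 7 3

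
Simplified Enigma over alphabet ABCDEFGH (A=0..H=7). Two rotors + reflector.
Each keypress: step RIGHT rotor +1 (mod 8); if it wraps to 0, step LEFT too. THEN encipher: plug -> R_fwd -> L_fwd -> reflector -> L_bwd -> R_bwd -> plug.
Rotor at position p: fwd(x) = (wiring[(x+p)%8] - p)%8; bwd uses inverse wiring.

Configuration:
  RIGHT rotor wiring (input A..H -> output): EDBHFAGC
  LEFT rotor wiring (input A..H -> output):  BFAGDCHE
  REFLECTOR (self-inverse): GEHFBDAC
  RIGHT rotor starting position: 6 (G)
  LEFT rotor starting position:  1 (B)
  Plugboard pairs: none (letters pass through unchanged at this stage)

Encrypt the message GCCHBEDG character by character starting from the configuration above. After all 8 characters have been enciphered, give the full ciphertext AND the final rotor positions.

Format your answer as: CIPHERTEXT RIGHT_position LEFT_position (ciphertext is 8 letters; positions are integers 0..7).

Char 1 ('G'): step: R->7, L=1; G->plug->G->R->B->L->H->refl->C->L'->D->R'->A->plug->A
Char 2 ('C'): step: R->0, L->2 (L advanced); C->plug->C->R->B->L->E->refl->B->L'->C->R'->H->plug->H
Char 3 ('C'): step: R->1, L=2; C->plug->C->R->G->L->H->refl->C->L'->F->R'->F->plug->F
Char 4 ('H'): step: R->2, L=2; H->plug->H->R->B->L->E->refl->B->L'->C->R'->G->plug->G
Char 5 ('B'): step: R->3, L=2; B->plug->B->R->C->L->B->refl->E->L'->B->R'->F->plug->F
Char 6 ('E'): step: R->4, L=2; E->plug->E->R->A->L->G->refl->A->L'->D->R'->H->plug->H
Char 7 ('D'): step: R->5, L=2; D->plug->D->R->H->L->D->refl->F->L'->E->R'->F->plug->F
Char 8 ('G'): step: R->6, L=2; G->plug->G->R->H->L->D->refl->F->L'->E->R'->B->plug->B
Final: ciphertext=AHFGFHFB, RIGHT=6, LEFT=2

Answer: AHFGFHFB 6 2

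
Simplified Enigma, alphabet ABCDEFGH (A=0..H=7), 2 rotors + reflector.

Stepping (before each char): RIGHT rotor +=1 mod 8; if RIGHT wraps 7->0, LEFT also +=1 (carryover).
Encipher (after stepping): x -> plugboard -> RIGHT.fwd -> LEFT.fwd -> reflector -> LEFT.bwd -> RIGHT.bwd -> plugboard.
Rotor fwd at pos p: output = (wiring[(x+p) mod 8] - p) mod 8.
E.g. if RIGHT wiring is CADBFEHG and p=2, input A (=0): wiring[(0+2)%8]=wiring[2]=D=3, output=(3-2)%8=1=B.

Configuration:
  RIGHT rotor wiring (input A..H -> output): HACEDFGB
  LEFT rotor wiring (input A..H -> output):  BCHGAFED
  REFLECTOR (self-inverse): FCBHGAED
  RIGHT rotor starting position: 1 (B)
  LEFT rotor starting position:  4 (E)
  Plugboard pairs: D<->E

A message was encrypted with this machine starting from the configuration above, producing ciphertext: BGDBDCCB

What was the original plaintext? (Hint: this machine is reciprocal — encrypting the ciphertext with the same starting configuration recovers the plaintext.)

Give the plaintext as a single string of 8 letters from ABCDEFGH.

Answer: DBGGEHDA

Derivation:
Char 1 ('B'): step: R->2, L=4; B->plug->B->R->C->L->A->refl->F->L'->E->R'->E->plug->D
Char 2 ('G'): step: R->3, L=4; G->plug->G->R->F->L->G->refl->E->L'->A->R'->B->plug->B
Char 3 ('D'): step: R->4, L=4; D->plug->E->R->D->L->H->refl->D->L'->G->R'->G->plug->G
Char 4 ('B'): step: R->5, L=4; B->plug->B->R->B->L->B->refl->C->L'->H->R'->G->plug->G
Char 5 ('D'): step: R->6, L=4; D->plug->E->R->E->L->F->refl->A->L'->C->R'->D->plug->E
Char 6 ('C'): step: R->7, L=4; C->plug->C->R->B->L->B->refl->C->L'->H->R'->H->plug->H
Char 7 ('C'): step: R->0, L->5 (L advanced); C->plug->C->R->C->L->G->refl->E->L'->D->R'->E->plug->D
Char 8 ('B'): step: R->1, L=5; B->plug->B->R->B->L->H->refl->D->L'->H->R'->A->plug->A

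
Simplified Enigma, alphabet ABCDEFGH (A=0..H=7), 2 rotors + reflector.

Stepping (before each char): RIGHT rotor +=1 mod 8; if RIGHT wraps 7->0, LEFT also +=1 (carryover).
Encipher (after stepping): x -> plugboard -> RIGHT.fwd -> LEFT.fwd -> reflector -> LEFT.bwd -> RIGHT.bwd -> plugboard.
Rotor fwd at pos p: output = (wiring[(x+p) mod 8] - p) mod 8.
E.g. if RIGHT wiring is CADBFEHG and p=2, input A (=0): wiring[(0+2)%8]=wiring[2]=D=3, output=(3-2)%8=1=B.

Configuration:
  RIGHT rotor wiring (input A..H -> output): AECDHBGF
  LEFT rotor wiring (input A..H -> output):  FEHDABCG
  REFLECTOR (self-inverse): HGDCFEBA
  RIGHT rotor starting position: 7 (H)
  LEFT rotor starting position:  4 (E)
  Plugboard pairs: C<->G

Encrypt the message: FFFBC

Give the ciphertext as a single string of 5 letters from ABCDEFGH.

Char 1 ('F'): step: R->0, L->5 (L advanced); F->plug->F->R->B->L->F->refl->E->L'->A->R'->A->plug->A
Char 2 ('F'): step: R->1, L=5; F->plug->F->R->F->L->C->refl->D->L'->H->R'->H->plug->H
Char 3 ('F'): step: R->2, L=5; F->plug->F->R->D->L->A->refl->H->L'->E->R'->E->plug->E
Char 4 ('B'): step: R->3, L=5; B->plug->B->R->E->L->H->refl->A->L'->D->R'->D->plug->D
Char 5 ('C'): step: R->4, L=5; C->plug->G->R->G->L->G->refl->B->L'->C->R'->C->plug->G

Answer: AHEDG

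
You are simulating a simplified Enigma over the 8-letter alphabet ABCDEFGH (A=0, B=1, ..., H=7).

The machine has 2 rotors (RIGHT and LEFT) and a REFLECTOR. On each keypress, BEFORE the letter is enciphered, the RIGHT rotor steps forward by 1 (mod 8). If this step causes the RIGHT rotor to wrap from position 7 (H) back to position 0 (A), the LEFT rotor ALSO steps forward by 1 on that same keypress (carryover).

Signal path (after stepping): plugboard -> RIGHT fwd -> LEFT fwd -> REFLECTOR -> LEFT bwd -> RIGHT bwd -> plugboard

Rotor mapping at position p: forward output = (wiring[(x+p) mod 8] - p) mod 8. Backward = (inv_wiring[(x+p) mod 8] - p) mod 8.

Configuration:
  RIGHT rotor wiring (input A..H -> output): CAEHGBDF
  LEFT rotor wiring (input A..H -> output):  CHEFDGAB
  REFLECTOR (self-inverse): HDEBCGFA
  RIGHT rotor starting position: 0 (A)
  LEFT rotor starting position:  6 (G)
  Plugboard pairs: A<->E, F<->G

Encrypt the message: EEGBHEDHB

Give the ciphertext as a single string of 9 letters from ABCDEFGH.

Char 1 ('E'): step: R->1, L=6; E->plug->A->R->H->L->A->refl->H->L'->F->R'->D->plug->D
Char 2 ('E'): step: R->2, L=6; E->plug->A->R->C->L->E->refl->C->L'->A->R'->G->plug->F
Char 3 ('G'): step: R->3, L=6; G->plug->F->R->H->L->A->refl->H->L'->F->R'->G->plug->F
Char 4 ('B'): step: R->4, L=6; B->plug->B->R->F->L->H->refl->A->L'->H->R'->C->plug->C
Char 5 ('H'): step: R->5, L=6; H->plug->H->R->B->L->D->refl->B->L'->D->R'->E->plug->A
Char 6 ('E'): step: R->6, L=6; E->plug->A->R->F->L->H->refl->A->L'->H->R'->B->plug->B
Char 7 ('D'): step: R->7, L=6; D->plug->D->R->F->L->H->refl->A->L'->H->R'->F->plug->G
Char 8 ('H'): step: R->0, L->7 (L advanced); H->plug->H->R->F->L->E->refl->C->L'->A->R'->B->plug->B
Char 9 ('B'): step: R->1, L=7; B->plug->B->R->D->L->F->refl->G->L'->E->R'->G->plug->F

Answer: DFFCABGBF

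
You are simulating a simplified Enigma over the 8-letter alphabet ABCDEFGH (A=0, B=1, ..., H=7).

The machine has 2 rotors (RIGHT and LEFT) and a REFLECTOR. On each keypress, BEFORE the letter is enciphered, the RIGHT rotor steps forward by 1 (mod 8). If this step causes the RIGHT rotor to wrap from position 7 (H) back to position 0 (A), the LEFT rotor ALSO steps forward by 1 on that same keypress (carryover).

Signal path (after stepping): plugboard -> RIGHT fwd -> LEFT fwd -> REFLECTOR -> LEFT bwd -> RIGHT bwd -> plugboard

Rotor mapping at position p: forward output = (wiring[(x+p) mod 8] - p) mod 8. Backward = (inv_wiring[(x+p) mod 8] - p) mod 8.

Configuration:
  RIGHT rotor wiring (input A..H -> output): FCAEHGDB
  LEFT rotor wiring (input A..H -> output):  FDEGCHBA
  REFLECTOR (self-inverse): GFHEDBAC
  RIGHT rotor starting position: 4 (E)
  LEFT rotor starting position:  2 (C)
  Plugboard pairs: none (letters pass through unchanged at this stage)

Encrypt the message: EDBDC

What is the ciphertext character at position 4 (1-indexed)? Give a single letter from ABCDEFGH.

Char 1 ('E'): step: R->5, L=2; E->plug->E->R->F->L->G->refl->A->L'->C->R'->H->plug->H
Char 2 ('D'): step: R->6, L=2; D->plug->D->R->E->L->H->refl->C->L'->A->R'->H->plug->H
Char 3 ('B'): step: R->7, L=2; B->plug->B->R->G->L->D->refl->E->L'->B->R'->D->plug->D
Char 4 ('D'): step: R->0, L->3 (L advanced); D->plug->D->R->E->L->F->refl->B->L'->H->R'->E->plug->E

E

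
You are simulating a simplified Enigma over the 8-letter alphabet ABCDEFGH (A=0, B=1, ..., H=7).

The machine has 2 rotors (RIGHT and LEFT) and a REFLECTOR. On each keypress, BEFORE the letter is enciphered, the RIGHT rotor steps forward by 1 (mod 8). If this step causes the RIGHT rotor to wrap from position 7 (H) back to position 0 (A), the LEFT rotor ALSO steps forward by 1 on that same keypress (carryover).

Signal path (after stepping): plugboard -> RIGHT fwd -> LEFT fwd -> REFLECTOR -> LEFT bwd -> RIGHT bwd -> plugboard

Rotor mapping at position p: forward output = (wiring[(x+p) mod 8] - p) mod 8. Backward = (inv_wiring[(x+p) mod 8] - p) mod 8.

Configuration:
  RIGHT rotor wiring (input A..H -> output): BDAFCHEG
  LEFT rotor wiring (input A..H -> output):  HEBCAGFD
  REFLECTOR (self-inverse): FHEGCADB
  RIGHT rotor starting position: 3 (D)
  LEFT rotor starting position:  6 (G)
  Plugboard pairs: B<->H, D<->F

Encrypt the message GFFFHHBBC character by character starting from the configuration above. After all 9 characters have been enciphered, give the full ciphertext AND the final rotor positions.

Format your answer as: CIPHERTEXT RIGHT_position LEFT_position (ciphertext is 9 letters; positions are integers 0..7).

Char 1 ('G'): step: R->4, L=6; G->plug->G->R->E->L->D->refl->G->L'->D->R'->B->plug->H
Char 2 ('F'): step: R->5, L=6; F->plug->D->R->E->L->D->refl->G->L'->D->R'->F->plug->D
Char 3 ('F'): step: R->6, L=6; F->plug->D->R->F->L->E->refl->C->L'->G->R'->A->plug->A
Char 4 ('F'): step: R->7, L=6; F->plug->D->R->B->L->F->refl->A->L'->H->R'->A->plug->A
Char 5 ('H'): step: R->0, L->7 (L advanced); H->plug->B->R->D->L->C->refl->E->L'->A->R'->C->plug->C
Char 6 ('H'): step: R->1, L=7; H->plug->B->R->H->L->G->refl->D->L'->E->R'->C->plug->C
Char 7 ('B'): step: R->2, L=7; B->plug->H->R->B->L->A->refl->F->L'->C->R'->E->plug->E
Char 8 ('B'): step: R->3, L=7; B->plug->H->R->F->L->B->refl->H->L'->G->R'->F->plug->D
Char 9 ('C'): step: R->4, L=7; C->plug->C->R->A->L->E->refl->C->L'->D->R'->B->plug->H
Final: ciphertext=HDAACCEDH, RIGHT=4, LEFT=7

Answer: HDAACCEDH 4 7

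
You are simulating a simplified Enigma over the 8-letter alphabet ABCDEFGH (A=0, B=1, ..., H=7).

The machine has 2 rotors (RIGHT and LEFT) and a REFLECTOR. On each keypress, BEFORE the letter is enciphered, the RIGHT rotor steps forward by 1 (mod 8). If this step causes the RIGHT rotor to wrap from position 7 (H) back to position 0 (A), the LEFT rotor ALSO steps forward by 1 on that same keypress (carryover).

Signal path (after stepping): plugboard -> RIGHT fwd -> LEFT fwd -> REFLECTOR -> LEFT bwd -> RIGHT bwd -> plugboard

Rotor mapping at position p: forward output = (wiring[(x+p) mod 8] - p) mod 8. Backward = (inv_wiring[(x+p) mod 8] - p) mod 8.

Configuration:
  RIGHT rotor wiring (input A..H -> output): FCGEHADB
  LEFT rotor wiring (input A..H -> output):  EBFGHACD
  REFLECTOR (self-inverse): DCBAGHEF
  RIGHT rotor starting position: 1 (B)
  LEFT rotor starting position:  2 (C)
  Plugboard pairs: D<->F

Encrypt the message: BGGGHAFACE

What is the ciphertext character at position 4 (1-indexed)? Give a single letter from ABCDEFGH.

Char 1 ('B'): step: R->2, L=2; B->plug->B->R->C->L->F->refl->H->L'->H->R'->F->plug->D
Char 2 ('G'): step: R->3, L=2; G->plug->G->R->H->L->H->refl->F->L'->C->R'->F->plug->D
Char 3 ('G'): step: R->4, L=2; G->plug->G->R->C->L->F->refl->H->L'->H->R'->C->plug->C
Char 4 ('G'): step: R->5, L=2; G->plug->G->R->H->L->H->refl->F->L'->C->R'->H->plug->H

H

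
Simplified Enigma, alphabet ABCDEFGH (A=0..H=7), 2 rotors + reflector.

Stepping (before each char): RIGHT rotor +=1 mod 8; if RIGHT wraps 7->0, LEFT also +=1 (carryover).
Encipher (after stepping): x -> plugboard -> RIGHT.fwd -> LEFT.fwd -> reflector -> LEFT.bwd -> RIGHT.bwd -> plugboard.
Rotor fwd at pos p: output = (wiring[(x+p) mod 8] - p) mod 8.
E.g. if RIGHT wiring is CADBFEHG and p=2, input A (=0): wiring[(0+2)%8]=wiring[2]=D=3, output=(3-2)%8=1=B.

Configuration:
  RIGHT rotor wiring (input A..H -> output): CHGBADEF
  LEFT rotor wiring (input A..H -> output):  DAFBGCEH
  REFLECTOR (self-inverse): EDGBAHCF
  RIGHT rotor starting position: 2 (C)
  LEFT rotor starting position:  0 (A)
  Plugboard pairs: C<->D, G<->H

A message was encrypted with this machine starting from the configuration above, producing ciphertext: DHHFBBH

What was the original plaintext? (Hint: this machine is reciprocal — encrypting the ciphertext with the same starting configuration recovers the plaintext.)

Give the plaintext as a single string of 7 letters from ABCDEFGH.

Answer: GBCEDDB

Derivation:
Char 1 ('D'): step: R->3, L=0; D->plug->C->R->A->L->D->refl->B->L'->D->R'->H->plug->G
Char 2 ('H'): step: R->4, L=0; H->plug->G->R->C->L->F->refl->H->L'->H->R'->B->plug->B
Char 3 ('H'): step: R->5, L=0; H->plug->G->R->E->L->G->refl->C->L'->F->R'->D->plug->C
Char 4 ('F'): step: R->6, L=0; F->plug->F->R->D->L->B->refl->D->L'->A->R'->E->plug->E
Char 5 ('B'): step: R->7, L=0; B->plug->B->R->D->L->B->refl->D->L'->A->R'->C->plug->D
Char 6 ('B'): step: R->0, L->1 (L advanced); B->plug->B->R->H->L->C->refl->G->L'->G->R'->C->plug->D
Char 7 ('H'): step: R->1, L=1; H->plug->G->R->E->L->B->refl->D->L'->F->R'->B->plug->B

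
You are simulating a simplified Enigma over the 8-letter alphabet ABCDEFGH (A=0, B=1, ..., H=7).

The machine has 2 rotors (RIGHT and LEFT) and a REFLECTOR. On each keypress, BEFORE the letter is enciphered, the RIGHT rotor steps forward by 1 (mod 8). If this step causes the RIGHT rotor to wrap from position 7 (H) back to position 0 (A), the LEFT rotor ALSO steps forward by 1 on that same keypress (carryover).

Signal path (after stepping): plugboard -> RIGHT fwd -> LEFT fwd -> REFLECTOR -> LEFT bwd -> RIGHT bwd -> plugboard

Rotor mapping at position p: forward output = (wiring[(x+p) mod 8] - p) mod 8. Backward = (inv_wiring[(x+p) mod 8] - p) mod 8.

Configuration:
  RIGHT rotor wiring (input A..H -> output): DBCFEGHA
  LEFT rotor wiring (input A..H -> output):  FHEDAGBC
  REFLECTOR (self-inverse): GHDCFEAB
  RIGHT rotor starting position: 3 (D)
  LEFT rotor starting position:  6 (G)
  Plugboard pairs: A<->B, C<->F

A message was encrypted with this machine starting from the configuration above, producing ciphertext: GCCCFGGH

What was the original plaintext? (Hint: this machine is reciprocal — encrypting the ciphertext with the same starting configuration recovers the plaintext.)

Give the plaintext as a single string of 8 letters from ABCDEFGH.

Answer: BBEBABFC

Derivation:
Char 1 ('G'): step: R->4, L=6; G->plug->G->R->G->L->C->refl->D->L'->A->R'->A->plug->B
Char 2 ('C'): step: R->5, L=6; C->plug->F->R->F->L->F->refl->E->L'->B->R'->A->plug->B
Char 3 ('C'): step: R->6, L=6; C->plug->F->R->H->L->A->refl->G->L'->E->R'->E->plug->E
Char 4 ('C'): step: R->7, L=6; C->plug->F->R->F->L->F->refl->E->L'->B->R'->A->plug->B
Char 5 ('F'): step: R->0, L->7 (L advanced); F->plug->C->R->C->L->A->refl->G->L'->B->R'->B->plug->A
Char 6 ('G'): step: R->1, L=7; G->plug->G->R->H->L->C->refl->D->L'->A->R'->A->plug->B
Char 7 ('G'): step: R->2, L=7; G->plug->G->R->B->L->G->refl->A->L'->C->R'->C->plug->F
Char 8 ('H'): step: R->3, L=7; H->plug->H->R->H->L->C->refl->D->L'->A->R'->F->plug->C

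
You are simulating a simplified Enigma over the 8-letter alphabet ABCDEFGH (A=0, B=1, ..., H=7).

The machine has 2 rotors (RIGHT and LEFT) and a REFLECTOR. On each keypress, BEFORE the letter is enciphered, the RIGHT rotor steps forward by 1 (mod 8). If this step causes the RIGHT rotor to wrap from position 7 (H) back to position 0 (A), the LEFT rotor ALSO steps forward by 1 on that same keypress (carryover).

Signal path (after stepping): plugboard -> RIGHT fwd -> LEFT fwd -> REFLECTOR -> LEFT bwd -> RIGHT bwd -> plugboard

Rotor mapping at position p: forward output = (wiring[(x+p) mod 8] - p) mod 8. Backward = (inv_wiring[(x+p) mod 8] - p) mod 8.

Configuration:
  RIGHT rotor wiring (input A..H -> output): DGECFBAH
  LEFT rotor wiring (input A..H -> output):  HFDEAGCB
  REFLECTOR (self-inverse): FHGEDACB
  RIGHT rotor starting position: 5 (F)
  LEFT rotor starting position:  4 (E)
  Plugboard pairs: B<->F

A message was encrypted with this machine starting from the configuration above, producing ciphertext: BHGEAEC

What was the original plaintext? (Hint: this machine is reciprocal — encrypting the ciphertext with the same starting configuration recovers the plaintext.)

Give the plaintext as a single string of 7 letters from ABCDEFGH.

Answer: DGFGDHA

Derivation:
Char 1 ('B'): step: R->6, L=4; B->plug->F->R->E->L->D->refl->E->L'->A->R'->D->plug->D
Char 2 ('H'): step: R->7, L=4; H->plug->H->R->B->L->C->refl->G->L'->C->R'->G->plug->G
Char 3 ('G'): step: R->0, L->5 (L advanced); G->plug->G->R->A->L->B->refl->H->L'->G->R'->B->plug->F
Char 4 ('E'): step: R->1, L=5; E->plug->E->R->A->L->B->refl->H->L'->G->R'->G->plug->G
Char 5 ('A'): step: R->2, L=5; A->plug->A->R->C->L->E->refl->D->L'->H->R'->D->plug->D
Char 6 ('E'): step: R->3, L=5; E->plug->E->R->E->L->A->refl->F->L'->B->R'->H->plug->H
Char 7 ('C'): step: R->4, L=5; C->plug->C->R->E->L->A->refl->F->L'->B->R'->A->plug->A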